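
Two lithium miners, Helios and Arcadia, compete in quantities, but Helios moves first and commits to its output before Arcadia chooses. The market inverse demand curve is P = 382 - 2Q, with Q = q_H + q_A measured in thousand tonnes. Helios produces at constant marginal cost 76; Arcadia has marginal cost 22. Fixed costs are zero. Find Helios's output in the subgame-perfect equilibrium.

The follower Arcadia best-responds to any q_H: π_A = (382 - 2Q)q_A - 22q_A.
Follower FOC: 360 - 2q_H - 4q_A = 0, so q_A(q_H) = (360 - 2q_H)/4.
The leader anticipates this reaction. Substituting into P = 382 - 2Q gives P = 202 - q_H, so π_H = (202 - q_H)q_H - 76q_H.
Maximising: ∂π_H/∂q_H = 126 - 2q_H = 0, giving q_H = 63.
Then q_A = (360 - 2·63)/4 = 117/2.

63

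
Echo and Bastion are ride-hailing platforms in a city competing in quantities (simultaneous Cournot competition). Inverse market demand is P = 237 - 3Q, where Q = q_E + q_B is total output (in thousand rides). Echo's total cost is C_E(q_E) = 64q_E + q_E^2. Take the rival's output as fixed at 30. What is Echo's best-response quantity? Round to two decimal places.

10.38

With the rival's output fixed at 30, Echo's profit is π_E = (237 - 3·30 - 3q_E)q_E - (64q_E + q_E²) = (147 - 3q_E)q_E - (64q_E + q_E²).
∂π_E/∂q_E = 83 - 8q_E = 0, so q_E = 83/8.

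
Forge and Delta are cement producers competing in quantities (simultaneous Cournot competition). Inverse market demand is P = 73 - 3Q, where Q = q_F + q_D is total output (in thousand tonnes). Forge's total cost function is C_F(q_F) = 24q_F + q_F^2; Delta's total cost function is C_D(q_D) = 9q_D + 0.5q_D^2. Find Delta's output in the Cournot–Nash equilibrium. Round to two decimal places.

Forge's profit: π_F = (73 - 3Q)q_F - (24q_F + q_F²). Setting ∂π_F/∂q_F = 0: 49 - 8q_F - 3(q_D) = 0.
Delta's profit: π_D = (73 - 3Q)q_D - (9q_D + (1/2)q_D²). Setting ∂π_D/∂q_D = 0: 64 - 7q_D - 3(q_F) = 0.
Rearranging gives the reaction functions q_F = (49 - 3q_D)/8 and q_D = (64 - 3q_F)/7.
Solving the pair: q_F = 151/47, q_D = 365/47.

7.77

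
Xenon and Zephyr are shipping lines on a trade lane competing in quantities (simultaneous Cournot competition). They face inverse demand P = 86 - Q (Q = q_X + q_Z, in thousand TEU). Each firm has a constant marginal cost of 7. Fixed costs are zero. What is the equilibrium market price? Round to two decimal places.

Each firm earns π_i = (86 - Q)q_i - 7q_i.
First-order condition (treating rivals' output as given): 79 - 2q_i - q_j = 0.
By symmetry each firm produces the same amount; substituting q_j = q_i yields q_i = 79/3.
Total output Q = 158/3, so price P = 86 - 158/3 = 100/3.

33.33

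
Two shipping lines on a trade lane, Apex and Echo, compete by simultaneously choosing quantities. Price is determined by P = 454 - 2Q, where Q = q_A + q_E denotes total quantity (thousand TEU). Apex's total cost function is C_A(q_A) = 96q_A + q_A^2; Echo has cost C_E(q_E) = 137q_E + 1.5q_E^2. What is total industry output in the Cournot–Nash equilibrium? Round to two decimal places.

Apex's profit: π_A = (454 - 2Q)q_A - (96q_A + q_A²). Setting ∂π_A/∂q_A = 0: 358 - 6q_A - 2(q_E) = 0.
Echo's profit: π_E = (454 - 2Q)q_E - (137q_E + (3/2)q_E²). Setting ∂π_E/∂q_E = 0: 317 - 7q_E - 2(q_A) = 0.
So q_A = (358 - 2q_E)/6 and q_E = (317 - 2q_A)/7.
Substituting one into the other gives q_A = 936/19 and q_E = 593/19.
Total output Q = 936/19 + 593/19 = 1529/19.

80.47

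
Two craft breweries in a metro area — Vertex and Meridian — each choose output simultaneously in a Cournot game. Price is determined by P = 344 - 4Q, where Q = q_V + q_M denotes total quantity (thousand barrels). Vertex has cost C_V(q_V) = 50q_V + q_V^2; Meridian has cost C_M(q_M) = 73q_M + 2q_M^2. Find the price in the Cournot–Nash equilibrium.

191

Vertex's profit: π_V = (344 - 4Q)q_V - (50q_V + q_V²). Setting ∂π_V/∂q_V = 0: 294 - 10q_V - 4(q_M) = 0.
Meridian's first-order condition: 271 - 12q_M - 4(q_V) = 0.
Best responses: q_V = (294 - 4q_M)/10, q_M = (271 - 4q_V)/12.
Substituting one into the other gives q_V = 47/2 and q_M = 59/4.
Total output Q = 153/4, so price P = 344 - 4·(153/4) = 191.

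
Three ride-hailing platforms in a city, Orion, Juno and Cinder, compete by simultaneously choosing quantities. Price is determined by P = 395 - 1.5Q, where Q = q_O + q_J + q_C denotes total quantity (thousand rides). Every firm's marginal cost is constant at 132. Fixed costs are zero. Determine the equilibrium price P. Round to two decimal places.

Each firm earns π_i = (395 - 1.5Q)q_i - 132q_i.
Setting ∂π_i/∂q_i = 0 with rivals' quantities fixed: 263 - 3q_i - (3/2)·Σ_{j≠i} q_j = 0.
By symmetry each firm produces the same amount; substituting Σ_{j≠i} q_j = 2q_i yields q_i = 263/6.
Total output Q = 263/2, so price P = 395 - (3/2)·(263/2) = 791/4.

197.75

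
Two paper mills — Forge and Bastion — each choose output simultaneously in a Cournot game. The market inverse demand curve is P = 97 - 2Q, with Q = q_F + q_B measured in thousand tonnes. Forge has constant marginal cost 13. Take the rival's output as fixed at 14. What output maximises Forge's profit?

14

With the rival's output fixed at 14, Forge's profit is π_F = (97 - 2·14 - 2q_F)q_F - (13q_F) = (69 - 2q_F)q_F - (13q_F).
∂π_F/∂q_F = 56 - 4q_F = 0, so q_F = 14.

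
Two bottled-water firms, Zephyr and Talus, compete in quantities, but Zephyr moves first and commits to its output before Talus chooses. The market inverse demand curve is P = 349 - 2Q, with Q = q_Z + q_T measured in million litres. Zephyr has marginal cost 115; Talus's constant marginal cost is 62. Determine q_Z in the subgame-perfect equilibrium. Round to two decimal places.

Solve by backward induction. Given q_Z, the follower Talus maximises π_T = (349 - 2q_Z - 2q_T)q_T - 62q_T.
∂π_T/∂q_T = 287 - 2q_Z - 4q_T = 0 gives the reaction function q_T = (287 - 2q_Z)/4.
The leader anticipates this reaction. Substituting into P = 349 - 2Q gives P = 411/2 - q_Z, so π_Z = (411/2 - q_Z)q_Z - 115q_Z.
Leader FOC: 181/2 - 2q_Z = 0, so q_Z = 181/4.
Then q_T = (287 - 2·(181/4))/4 = 393/8.

45.25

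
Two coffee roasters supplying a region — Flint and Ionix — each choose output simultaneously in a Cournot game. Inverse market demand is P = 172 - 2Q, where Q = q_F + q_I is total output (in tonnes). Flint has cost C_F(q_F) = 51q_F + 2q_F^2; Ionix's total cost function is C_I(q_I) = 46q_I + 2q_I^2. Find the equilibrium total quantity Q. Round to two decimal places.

Flint's profit: π_F = (172 - 2Q)q_F - (51q_F + 2q_F²). Setting ∂π_F/∂q_F = 0: 121 - 8q_F - 2(q_I) = 0.
Ionix's first-order condition: 126 - 8q_I - 2(q_F) = 0.
Rearranging gives the reaction functions q_F = (121 - 2q_I)/8 and q_I = (126 - 2q_F)/8.
Solving the pair: q_F = 179/15, q_I = 383/30.
Total output Q = 179/15 + 383/30 = 247/10.

24.70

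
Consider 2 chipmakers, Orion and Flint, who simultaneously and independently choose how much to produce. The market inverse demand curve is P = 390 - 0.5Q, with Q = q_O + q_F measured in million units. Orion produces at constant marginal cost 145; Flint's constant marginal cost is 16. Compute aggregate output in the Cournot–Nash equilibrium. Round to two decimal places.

Orion's profit: π_O = (390 - 0.5Q)q_O - (145q_O). Setting ∂π_O/∂q_O = 0: 245 - q_O - (1/2)(q_F) = 0.
Flint's first-order condition: 374 - q_F - (1/2)(q_O) = 0.
Best responses: q_O = (245 - (1/2)q_F), q_F = (374 - (1/2)q_O).
Solving the pair: q_O = 232/3, q_F = 1006/3.
Total output Q = 232/3 + 1006/3 = 1238/3.

412.67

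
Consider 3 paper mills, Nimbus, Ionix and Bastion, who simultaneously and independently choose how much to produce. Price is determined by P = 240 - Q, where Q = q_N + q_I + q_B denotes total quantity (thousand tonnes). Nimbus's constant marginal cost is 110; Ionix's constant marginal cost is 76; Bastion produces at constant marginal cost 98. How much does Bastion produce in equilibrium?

33

Nimbus's profit: π_N = (240 - Q)q_N - (110q_N). Setting ∂π_N/∂q_N = 0: 130 - 2q_N - (q_I + q_B) = 0.
Ionix's first-order condition: 164 - 2q_I - (q_N + q_B) = 0.
Bastion's profit: π_B = (240 - Q)q_B - (98q_B). Setting ∂π_B/∂q_B = 0: 142 - 2q_B - (q_N + q_I) = 0.
Adding the 3 conditions: 436 − 2Q − 2Q = 0, i.e. Q = 109.
Back-substituting: q_N = (130 − 109) = 21, q_I = (164 − 109) = 55, q_B = (142 − 109) = 33.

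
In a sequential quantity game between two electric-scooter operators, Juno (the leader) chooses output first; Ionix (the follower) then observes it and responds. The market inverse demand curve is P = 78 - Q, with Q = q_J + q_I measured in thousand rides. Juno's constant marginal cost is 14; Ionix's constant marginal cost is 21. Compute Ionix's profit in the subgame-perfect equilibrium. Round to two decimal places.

115.56

Solve by backward induction. Given q_J, the follower Ionix maximises π_I = (78 - q_J - q_I)q_I - 21q_I.
Follower FOC: 57 - q_J - 2q_I = 0, so q_I(q_J) = (57 - q_J)/2.
The leader anticipates this reaction. Substituting into P = 78 - Q gives P = 99/2 - (1/2)q_J, so π_J = (99/2 - (1/2)q_J)q_J - 14q_J.
Leader FOC: 71/2 - q_J = 0, so q_J = 71/2.
Then q_I = (57 - 71/2)/2 = 43/4.
Price P = 78 - 185/4 = 127/4.
Ionix's profit: (127/4 - 21)·(43/4) = 1849/16.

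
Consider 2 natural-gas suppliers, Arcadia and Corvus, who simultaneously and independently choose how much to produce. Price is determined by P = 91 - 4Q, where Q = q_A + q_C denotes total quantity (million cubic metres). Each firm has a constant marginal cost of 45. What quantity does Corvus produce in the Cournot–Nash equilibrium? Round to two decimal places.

3.83

Each firm earns π_i = (91 - 4Q)q_i - 45q_i.
Setting ∂π_i/∂q_i = 0 with rivals' quantities fixed: 46 - 8q_i - 4q_j = 0.
By symmetry each firm produces the same amount; substituting q_j = q_i yields q_i = 46/12 = 23/6.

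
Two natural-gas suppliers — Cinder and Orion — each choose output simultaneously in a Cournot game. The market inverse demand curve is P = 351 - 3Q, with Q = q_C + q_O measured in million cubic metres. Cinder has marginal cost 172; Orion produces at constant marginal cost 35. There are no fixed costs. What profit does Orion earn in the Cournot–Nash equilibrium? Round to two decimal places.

Cinder's profit: π_C = (351 - 3Q)q_C - (172q_C). Setting ∂π_C/∂q_C = 0: 179 - 6q_C - 3(q_O) = 0.
Orion's first-order condition: 316 - 6q_O - 3(q_C) = 0.
So q_C = (179 - 3q_O)/6 and q_O = (316 - 3q_C)/6.
Substituting one into the other gives q_C = 14/3 and q_O = 151/3.
Price P = 351 - 3·55 = 186.
Orion's profit: (186 - 35)·(151/3) = 7600.3333.

7600.33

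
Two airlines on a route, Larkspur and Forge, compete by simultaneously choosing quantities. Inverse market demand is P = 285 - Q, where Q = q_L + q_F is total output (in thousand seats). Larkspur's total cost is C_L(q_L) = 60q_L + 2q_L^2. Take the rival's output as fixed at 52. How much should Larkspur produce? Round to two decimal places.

28.83

With the rival's output fixed at 52, Larkspur's profit is π_L = (285 - 52 - q_L)q_L - (60q_L + 2q_L²) = (233 - q_L)q_L - (60q_L + 2q_L²).
∂π_L/∂q_L = 173 - 6q_L = 0, so q_L = 173/6.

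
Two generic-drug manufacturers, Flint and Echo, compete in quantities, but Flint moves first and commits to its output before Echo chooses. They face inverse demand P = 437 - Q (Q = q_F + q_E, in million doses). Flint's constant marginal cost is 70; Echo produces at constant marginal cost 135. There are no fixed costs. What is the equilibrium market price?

Solve by backward induction. Given q_F, the follower Echo maximises π_E = (437 - q_F - q_E)q_E - 135q_E.
Follower FOC: 302 - q_F - 2q_E = 0, so q_E(q_F) = (302 - q_F)/2.
Flint substitutes q_E(q_F) into its own profit: π_F = q_F(437 - q_F - (302 - q_F)/2) - 70q_F = (286 - (1/2)q_F)q_F - 70q_F.
Maximising: ∂π_F/∂q_F = 216 - q_F = 0, giving q_F = 216.
Then q_E = (302 - 216)/2 = 43.
Total output Q = 259, so price P = 437 - 259 = 178.

178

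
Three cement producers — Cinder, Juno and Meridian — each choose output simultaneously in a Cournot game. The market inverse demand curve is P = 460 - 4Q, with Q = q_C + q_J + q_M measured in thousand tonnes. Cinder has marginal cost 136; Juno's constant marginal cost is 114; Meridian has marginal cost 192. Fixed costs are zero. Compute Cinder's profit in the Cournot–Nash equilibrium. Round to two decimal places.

Cinder's profit: π_C = (460 - 4Q)q_C - (136q_C). Setting ∂π_C/∂q_C = 0: 324 - 8q_C - 4(q_J + q_M) = 0.
Juno's profit: π_J = (460 - 4Q)q_J - (114q_J). Setting ∂π_J/∂q_J = 0: 346 - 8q_J - 4(q_C + q_M) = 0.
Meridian's first-order condition: 268 - 8q_M - 4(q_C + q_J) = 0.
Summing all 3 equations gives 938 − 16Q = 0, hence Q = 469/8.
Back-substituting: q_C = (324 − 469/2)/4 = 179/8, q_J = (346 − 469/2)/4 = 223/8, q_M = (268 − 469/2)/4 = 67/8.
Price P = 460 - 4·(469/8) = 451/2.
Cinder's profit: (451/2 - 136)·(179/8) = 2002.5625.

2002.56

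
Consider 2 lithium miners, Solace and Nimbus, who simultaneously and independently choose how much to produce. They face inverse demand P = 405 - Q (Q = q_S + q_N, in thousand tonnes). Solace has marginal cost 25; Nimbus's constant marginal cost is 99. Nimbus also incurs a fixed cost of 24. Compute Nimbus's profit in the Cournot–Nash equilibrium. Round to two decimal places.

Solace's profit: π_S = (405 - Q)q_S - (25q_S). Setting ∂π_S/∂q_S = 0: 380 - 2q_S - (q_N) = 0.
Nimbus's profit: π_N = (405 - Q)q_N - (99q_N). Setting ∂π_N/∂q_N = 0: 306 - 2q_N - (q_S) = 0.
So q_S = (380 - q_N)/2 and q_N = (306 - q_S)/2.
Solving the pair: q_S = 454/3, q_N = 232/3.
Price P = 405 - 686/3 = 529/3.
Nimbus's profit: (529/3 - 99)·(232/3) - 24 = 5956.4444.

5956.44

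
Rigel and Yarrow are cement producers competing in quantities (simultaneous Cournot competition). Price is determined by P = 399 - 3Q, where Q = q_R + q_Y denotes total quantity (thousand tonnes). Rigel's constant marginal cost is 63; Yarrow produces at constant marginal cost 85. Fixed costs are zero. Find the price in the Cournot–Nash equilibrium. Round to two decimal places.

Rigel's profit: π_R = (399 - 3Q)q_R - (63q_R). Setting ∂π_R/∂q_R = 0: 336 - 6q_R - 3(q_Y) = 0.
Yarrow's first-order condition: 314 - 6q_Y - 3(q_R) = 0.
So q_R = (336 - 3q_Y)/6 and q_Y = (314 - 3q_R)/6.
Substituting one into the other gives q_R = 358/9 and q_Y = 292/9.
Total output Q = 650/9, so price P = 399 - 3·(650/9) = 547/3.

182.33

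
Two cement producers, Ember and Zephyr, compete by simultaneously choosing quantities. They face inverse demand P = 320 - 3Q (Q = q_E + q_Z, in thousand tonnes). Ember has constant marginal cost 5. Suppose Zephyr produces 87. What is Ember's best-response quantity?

9

With the rival's output fixed at 87, Ember's profit is π_E = (320 - 3·87 - 3q_E)q_E - (5q_E) = (59 - 3q_E)q_E - (5q_E).
∂π_E/∂q_E = 54 - 6q_E = 0, so q_E = 9.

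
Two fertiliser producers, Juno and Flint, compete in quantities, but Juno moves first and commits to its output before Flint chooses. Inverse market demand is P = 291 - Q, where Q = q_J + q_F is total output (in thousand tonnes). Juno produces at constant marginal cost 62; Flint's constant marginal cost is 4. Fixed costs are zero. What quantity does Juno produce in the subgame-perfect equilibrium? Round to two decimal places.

Solve by backward induction. Given q_J, the follower Flint maximises π_F = (291 - q_J - q_F)q_F - 4q_F.
Follower FOC: 287 - q_J - 2q_F = 0, so q_F(q_J) = (287 - q_J)/2.
The leader anticipates this reaction. Substituting into P = 291 - Q gives P = 295/2 - (1/2)q_J, so π_J = (295/2 - (1/2)q_J)q_J - 62q_J.
Maximising: ∂π_J/∂q_J = 171/2 - q_J = 0, giving q_J = 171/2.
Then q_F = (287 - 171/2)/2 = 403/4.

85.50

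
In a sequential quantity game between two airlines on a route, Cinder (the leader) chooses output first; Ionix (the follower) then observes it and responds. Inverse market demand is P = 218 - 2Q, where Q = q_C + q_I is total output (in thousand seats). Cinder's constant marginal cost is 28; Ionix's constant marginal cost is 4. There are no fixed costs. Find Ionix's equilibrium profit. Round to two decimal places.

2145.13

The follower Ionix best-responds to any q_C: π_I = (218 - 2Q)q_I - 4q_I.
Follower FOC: 214 - 2q_C - 4q_I = 0, so q_I(q_C) = (214 - 2q_C)/4.
The leader anticipates this reaction. Substituting into P = 218 - 2Q gives P = 111 - q_C, so π_C = (111 - q_C)q_C - 28q_C.
Leader FOC: 83 - 2q_C = 0, so q_C = 83/2.
Then q_I = (214 - 2·(83/2))/4 = 131/4.
Price P = 218 - 2·(297/4) = 139/2.
Ionix's profit: (139/2 - 4)·(131/4) = 2145.1250.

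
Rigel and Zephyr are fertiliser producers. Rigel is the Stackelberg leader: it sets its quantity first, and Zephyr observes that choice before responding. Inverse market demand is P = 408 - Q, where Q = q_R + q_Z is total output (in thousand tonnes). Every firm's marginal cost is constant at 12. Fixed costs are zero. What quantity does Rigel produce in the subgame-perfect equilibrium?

Solve by backward induction. Given q_R, the follower Zephyr maximises π_Z = (408 - q_R - q_Z)q_Z - 12q_Z.
∂π_Z/∂q_Z = 396 - q_R - 2q_Z = 0 gives the reaction function q_Z = (396 - q_R)/2.
The leader anticipates this reaction. Substituting into P = 408 - Q gives P = 210 - (1/2)q_R, so π_R = (210 - (1/2)q_R)q_R - 12q_R.
Leader FOC: 198 - q_R = 0, so q_R = 198.
Then q_Z = (396 - 198)/2 = 99.

198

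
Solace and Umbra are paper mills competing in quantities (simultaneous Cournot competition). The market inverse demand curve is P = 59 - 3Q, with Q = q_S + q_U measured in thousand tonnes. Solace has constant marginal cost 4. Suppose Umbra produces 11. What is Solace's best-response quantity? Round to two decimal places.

3.67

With the rival's output fixed at 11, Solace's profit is π_S = (59 - 3·11 - 3q_S)q_S - (4q_S) = (26 - 3q_S)q_S - (4q_S).
∂π_S/∂q_S = 22 - 6q_S = 0, so q_S = 11/3.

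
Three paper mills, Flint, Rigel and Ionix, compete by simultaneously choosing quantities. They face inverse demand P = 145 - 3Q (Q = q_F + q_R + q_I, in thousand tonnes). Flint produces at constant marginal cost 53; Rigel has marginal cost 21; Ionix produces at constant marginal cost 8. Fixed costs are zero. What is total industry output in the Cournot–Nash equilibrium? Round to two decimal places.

Flint's profit: π_F = (145 - 3Q)q_F - (53q_F). Setting ∂π_F/∂q_F = 0: 92 - 6q_F - 3(q_R + q_I) = 0.
Rigel's profit: π_R = (145 - 3Q)q_R - (21q_R). Setting ∂π_R/∂q_R = 0: 124 - 6q_R - 3(q_F + q_I) = 0.
Ionix's first-order condition: 137 - 6q_I - 3(q_F + q_R) = 0.
Adding the 3 conditions: 353 − 6Q − 6Q = 0, i.e. Q = 353/12.
Back-substituting: q_F = (92 − 353/4)/3 = 5/4, q_R = (124 − 353/4)/3 = 143/12, q_I = (137 − 353/4)/3 = 65/4.
Total output Q = 5/4 + 143/12 + 65/4 = 353/12.

29.42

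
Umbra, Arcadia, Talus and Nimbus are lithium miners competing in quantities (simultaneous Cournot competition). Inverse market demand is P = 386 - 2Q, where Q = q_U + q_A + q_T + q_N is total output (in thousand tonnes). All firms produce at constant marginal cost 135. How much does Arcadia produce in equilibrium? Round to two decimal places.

25.10

Each firm earns π_i = (386 - 2Q)q_i - 135q_i.
First-order condition (treating rivals' output as given): 251 - 4q_i - 2·Σ_{j≠i} q_j = 0.
With identical firms every q_j equals q_i, so Σ_{j≠i} q_j = 3q_i and 251 = 10q_i, giving q_i = 251/10.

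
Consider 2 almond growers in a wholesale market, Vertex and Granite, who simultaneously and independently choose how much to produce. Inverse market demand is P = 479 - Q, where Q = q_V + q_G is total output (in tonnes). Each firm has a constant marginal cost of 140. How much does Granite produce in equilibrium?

113

Each firm earns π_i = (479 - Q)q_i - 140q_i.
First-order condition (treating rivals' output as given): 339 - 2q_i - q_j = 0.
With identical firms every q_j equals q_i, so q_j = q_i and 339 = 3q_i, giving q_i = 113.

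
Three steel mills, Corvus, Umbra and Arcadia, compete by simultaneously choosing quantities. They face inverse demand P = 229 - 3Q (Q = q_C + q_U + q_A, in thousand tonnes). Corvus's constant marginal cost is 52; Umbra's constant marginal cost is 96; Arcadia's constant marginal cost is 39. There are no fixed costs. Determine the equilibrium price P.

104

Corvus's profit: π_C = (229 - 3Q)q_C - (52q_C). Setting ∂π_C/∂q_C = 0: 177 - 6q_C - 3(q_U + q_A) = 0.
Umbra's first-order condition: 133 - 6q_U - 3(q_C + q_A) = 0.
Arcadia's profit: π_A = (229 - 3Q)q_A - (39q_A). Setting ∂π_A/∂q_A = 0: 190 - 6q_A - 3(q_C + q_U) = 0.
Summing all 3 equations gives 500 − 12Q = 0, hence Q = 125/3.
Back-substituting: q_C = (177 − 125)/3 = 52/3, q_U = (133 − 125)/3 = 8/3, q_A = (190 − 125)/3 = 65/3.
Total output Q = 125/3, so price P = 229 - 3·(125/3) = 104.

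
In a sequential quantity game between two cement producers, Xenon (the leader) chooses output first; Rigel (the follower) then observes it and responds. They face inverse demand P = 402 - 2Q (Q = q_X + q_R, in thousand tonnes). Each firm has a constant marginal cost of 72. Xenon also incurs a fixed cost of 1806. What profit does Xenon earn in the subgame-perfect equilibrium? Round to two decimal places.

The follower Rigel best-responds to any q_X: π_R = (402 - 2Q)q_R - 72q_R.
Setting the follower's marginal profit to zero, 330 - 2q_X - 4q_R = 0, i.e. q_R = (330 - 2q_X)/4.
Xenon substitutes q_R(q_X) into its own profit: π_X = q_X(402 - 2q_X - (330 - 2q_X)/2) - 72q_X = (237 - q_X)q_X - 72q_X.
The leader's first-order condition 165 - 2q_X = 0 yields q_X = 165/2.
Then q_R = (330 - 2·(165/2))/4 = 165/4.
Price P = 402 - 2·(495/4) = 309/2.
Xenon's profit: (309/2 - 72)·(165/2) - 1806 = 5000.2500.

5000.25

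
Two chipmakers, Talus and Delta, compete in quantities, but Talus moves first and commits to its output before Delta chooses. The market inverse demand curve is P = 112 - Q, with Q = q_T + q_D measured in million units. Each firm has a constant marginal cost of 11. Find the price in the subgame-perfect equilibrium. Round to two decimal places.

Solve by backward induction. Given q_T, the follower Delta maximises π_D = (112 - q_T - q_D)q_D - 11q_D.
∂π_D/∂q_D = 101 - q_T - 2q_D = 0 gives the reaction function q_D = (101 - q_T)/2.
The leader anticipates this reaction. Substituting into P = 112 - Q gives P = 123/2 - (1/2)q_T, so π_T = (123/2 - (1/2)q_T)q_T - 11q_T.
Maximising: ∂π_T/∂q_T = 101/2 - q_T = 0, giving q_T = 101/2.
Then q_D = (101 - 101/2)/2 = 101/4.
Total output Q = 303/4, so price P = 112 - 303/4 = 145/4.

36.25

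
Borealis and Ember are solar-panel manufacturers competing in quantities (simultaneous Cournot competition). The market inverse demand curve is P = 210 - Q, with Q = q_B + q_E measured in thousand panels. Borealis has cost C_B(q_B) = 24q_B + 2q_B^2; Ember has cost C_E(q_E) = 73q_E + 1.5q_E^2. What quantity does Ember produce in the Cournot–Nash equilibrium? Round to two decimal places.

21.93

Borealis's profit: π_B = (210 - Q)q_B - (24q_B + 2q_B²). Setting ∂π_B/∂q_B = 0: 186 - 6q_B - (q_E) = 0.
Ember's profit: π_E = (210 - Q)q_E - (73q_E + (3/2)q_E²). Setting ∂π_E/∂q_E = 0: 137 - 5q_E - (q_B) = 0.
Rearranging gives the reaction functions q_B = (186 - q_E)/6 and q_E = (137 - q_B)/5.
Solving the pair: q_B = 793/29, q_E = 636/29.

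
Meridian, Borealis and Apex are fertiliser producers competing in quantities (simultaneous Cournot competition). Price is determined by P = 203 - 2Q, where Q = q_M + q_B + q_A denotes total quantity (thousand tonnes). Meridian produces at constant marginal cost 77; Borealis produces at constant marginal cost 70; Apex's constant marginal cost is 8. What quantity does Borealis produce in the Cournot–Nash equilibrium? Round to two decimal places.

9.75

Meridian's profit: π_M = (203 - 2Q)q_M - (77q_M). Setting ∂π_M/∂q_M = 0: 126 - 4q_M - 2(q_B + q_A) = 0.
Borealis's profit: π_B = (203 - 2Q)q_B - (70q_B). Setting ∂π_B/∂q_B = 0: 133 - 4q_B - 2(q_M + q_A) = 0.
Apex's profit: π_A = (203 - 2Q)q_A - (8q_A). Setting ∂π_A/∂q_A = 0: 195 - 4q_A - 2(q_M + q_B) = 0.
Summing all 3 equations gives 454 − 8Q = 0, hence Q = 227/4.
Back-substituting: q_M = (126 − 227/2)/2 = 25/4, q_B = (133 − 227/2)/2 = 39/4, q_A = (195 − 227/2)/2 = 163/4.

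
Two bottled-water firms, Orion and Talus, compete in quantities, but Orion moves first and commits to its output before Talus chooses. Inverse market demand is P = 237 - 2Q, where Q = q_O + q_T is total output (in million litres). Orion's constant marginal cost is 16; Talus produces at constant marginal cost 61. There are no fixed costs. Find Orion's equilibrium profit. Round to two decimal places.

4422.25

Solve by backward induction. Given q_O, the follower Talus maximises π_T = (237 - 2q_O - 2q_T)q_T - 61q_T.
Follower FOC: 176 - 2q_O - 4q_T = 0, so q_T(q_O) = (176 - 2q_O)/4.
Orion substitutes q_T(q_O) into its own profit: π_O = q_O(237 - 2q_O - (176 - 2q_O)/2) - 16q_O = (149 - q_O)q_O - 16q_O.
The leader's first-order condition 133 - 2q_O = 0 yields q_O = 133/2.
Then q_T = (176 - 2·(133/2))/4 = 43/4.
Price P = 237 - 2·(309/4) = 165/2.
Orion's profit: (165/2 - 16)·(133/2) = 4422.2500.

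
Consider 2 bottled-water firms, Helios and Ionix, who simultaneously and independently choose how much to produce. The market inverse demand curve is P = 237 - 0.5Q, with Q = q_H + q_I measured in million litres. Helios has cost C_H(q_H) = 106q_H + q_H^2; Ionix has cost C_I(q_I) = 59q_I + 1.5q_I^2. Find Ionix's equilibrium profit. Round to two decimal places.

Helios's profit: π_H = (237 - 0.5Q)q_H - (106q_H + q_H²). Setting ∂π_H/∂q_H = 0: 131 - 3q_H - (1/2)(q_I) = 0.
Ionix's first-order condition: 178 - 4q_I - (1/2)(q_H) = 0.
So q_H = (131 - (1/2)q_I)/3 and q_I = (178 - (1/2)q_H)/4.
Solving the pair: q_H = 1740/47, q_I = 1874/47.
Price P = 237 - (1/2)·76.8936 = 198.5532.
Ionix's profit: 198.5532·(1874/47) - 59·(1874/47) - (3/2)(1874/47)² = 3179.6071.

3179.61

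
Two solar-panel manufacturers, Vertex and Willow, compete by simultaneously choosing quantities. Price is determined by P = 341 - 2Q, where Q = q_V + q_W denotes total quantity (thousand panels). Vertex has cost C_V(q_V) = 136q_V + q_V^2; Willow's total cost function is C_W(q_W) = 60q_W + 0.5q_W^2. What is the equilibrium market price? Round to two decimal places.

207.23

Vertex's profit: π_V = (341 - 2Q)q_V - (136q_V + q_V²). Setting ∂π_V/∂q_V = 0: 205 - 6q_V - 2(q_W) = 0.
Willow's first-order condition: 281 - 5q_W - 2(q_V) = 0.
So q_V = (205 - 2q_W)/6 and q_W = (281 - 2q_V)/5.
Substituting one into the other gives q_V = 463/26 and q_W = 638/13.
Total output Q = 1739/26, so price P = 341 - 2·(1739/26) = 207.2308.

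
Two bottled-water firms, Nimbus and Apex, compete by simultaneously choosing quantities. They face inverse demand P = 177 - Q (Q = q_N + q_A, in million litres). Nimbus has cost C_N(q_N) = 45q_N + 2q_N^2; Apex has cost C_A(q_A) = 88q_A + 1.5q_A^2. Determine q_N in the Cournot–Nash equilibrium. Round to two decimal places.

19.69

Nimbus's profit: π_N = (177 - Q)q_N - (45q_N + 2q_N²). Setting ∂π_N/∂q_N = 0: 132 - 6q_N - (q_A) = 0.
Apex's profit: π_A = (177 - Q)q_A - (88q_A + (3/2)q_A²). Setting ∂π_A/∂q_A = 0: 89 - 5q_A - (q_N) = 0.
Rearranging gives the reaction functions q_N = (132 - q_A)/6 and q_A = (89 - q_N)/5.
Solving the pair: q_N = 571/29, q_A = 402/29.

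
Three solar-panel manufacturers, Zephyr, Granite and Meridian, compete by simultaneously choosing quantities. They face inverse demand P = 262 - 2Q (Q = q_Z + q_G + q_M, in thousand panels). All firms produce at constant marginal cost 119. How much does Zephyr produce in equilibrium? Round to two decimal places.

17.88

A representative firm's profit is π_i = q_i(262 - 2Q) - 119q_i.
Setting ∂π_i/∂q_i = 0 with rivals' quantities fixed: 143 - 4q_i - 2·Σ_{j≠i} q_j = 0.
With identical firms every q_j equals q_i, so Σ_{j≠i} q_j = 2q_i and 143 = 8q_i, giving q_i = 143/8.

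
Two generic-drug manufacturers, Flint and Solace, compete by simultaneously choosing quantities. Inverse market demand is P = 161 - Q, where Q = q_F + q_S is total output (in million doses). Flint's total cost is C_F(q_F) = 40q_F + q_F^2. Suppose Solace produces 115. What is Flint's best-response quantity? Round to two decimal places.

1.50

With the rival's output fixed at 115, Flint's profit is π_F = (161 - 115 - q_F)q_F - (40q_F + q_F²) = (46 - q_F)q_F - (40q_F + q_F²).
∂π_F/∂q_F = 6 - 4q_F = 0, so q_F = 3/2.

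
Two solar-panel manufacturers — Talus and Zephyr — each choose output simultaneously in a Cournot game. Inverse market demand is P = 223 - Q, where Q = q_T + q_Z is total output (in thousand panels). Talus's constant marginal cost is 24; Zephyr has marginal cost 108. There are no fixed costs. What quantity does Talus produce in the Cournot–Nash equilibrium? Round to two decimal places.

94.33

Talus's profit: π_T = (223 - Q)q_T - (24q_T). Setting ∂π_T/∂q_T = 0: 199 - 2q_T - (q_Z) = 0.
Zephyr's profit: π_Z = (223 - Q)q_Z - (108q_Z). Setting ∂π_Z/∂q_Z = 0: 115 - 2q_Z - (q_T) = 0.
Rearranging gives the reaction functions q_T = (199 - q_Z)/2 and q_Z = (115 - q_T)/2.
Substituting one into the other gives q_T = 283/3 and q_Z = 31/3.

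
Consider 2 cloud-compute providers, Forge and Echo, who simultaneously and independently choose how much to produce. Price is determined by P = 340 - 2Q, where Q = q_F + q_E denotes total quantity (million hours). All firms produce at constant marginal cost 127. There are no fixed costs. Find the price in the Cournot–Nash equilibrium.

198

Each firm earns π_i = (340 - 2Q)q_i - 127q_i.
First-order condition (treating rivals' output as given): 213 - 4q_i - 2q_j = 0.
With identical firms every q_j equals q_i, so q_j = q_i and 213 = 6q_i, giving q_i = 71/2.
Total output Q = 71, so price P = 340 - 2·71 = 198.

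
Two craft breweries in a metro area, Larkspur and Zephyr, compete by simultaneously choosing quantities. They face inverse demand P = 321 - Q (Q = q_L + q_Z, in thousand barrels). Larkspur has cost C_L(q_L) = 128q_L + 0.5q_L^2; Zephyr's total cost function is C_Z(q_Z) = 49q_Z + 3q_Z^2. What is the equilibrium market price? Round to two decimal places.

Larkspur's profit: π_L = (321 - Q)q_L - (128q_L + (1/2)q_L²). Setting ∂π_L/∂q_L = 0: 193 - 3q_L - (q_Z) = 0.
Zephyr's first-order condition: 272 - 8q_Z - (q_L) = 0.
Best responses: q_L = (193 - q_Z)/3, q_Z = (272 - q_L)/8.
Substituting one into the other gives q_L = 1272/23 and q_Z = 623/23.
Total output Q = 1895/23, so price P = 321 - 1895/23 = 238.6087.

238.61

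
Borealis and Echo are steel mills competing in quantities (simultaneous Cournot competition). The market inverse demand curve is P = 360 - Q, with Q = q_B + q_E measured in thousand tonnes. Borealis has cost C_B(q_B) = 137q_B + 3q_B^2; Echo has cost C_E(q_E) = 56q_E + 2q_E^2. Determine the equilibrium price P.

Borealis's profit: π_B = (360 - Q)q_B - (137q_B + 3q_B²). Setting ∂π_B/∂q_B = 0: 223 - 8q_B - (q_E) = 0.
Echo's first-order condition: 304 - 6q_E - (q_B) = 0.
Rearranging gives the reaction functions q_B = (223 - q_E)/8 and q_E = (304 - q_B)/6.
Solving the pair: q_B = 22, q_E = 47.
Total output Q = 69, so price P = 360 - 69 = 291.

291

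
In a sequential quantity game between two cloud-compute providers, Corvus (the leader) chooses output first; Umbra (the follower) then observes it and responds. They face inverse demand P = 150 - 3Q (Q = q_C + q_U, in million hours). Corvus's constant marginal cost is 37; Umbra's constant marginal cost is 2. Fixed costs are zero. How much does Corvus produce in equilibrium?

The follower Umbra best-responds to any q_C: π_U = (150 - 3Q)q_U - 2q_U.
Setting the follower's marginal profit to zero, 148 - 3q_C - 6q_U = 0, i.e. q_U = (148 - 3q_C)/6.
Corvus substitutes q_U(q_C) into its own profit: π_C = q_C(150 - 3q_C - (148 - 3q_C)/2) - 37q_C = (76 - (3/2)q_C)q_C - 37q_C.
The leader's first-order condition 39 - 3q_C = 0 yields q_C = 13.
Then q_U = (148 - 3·13)/6 = 109/6.

13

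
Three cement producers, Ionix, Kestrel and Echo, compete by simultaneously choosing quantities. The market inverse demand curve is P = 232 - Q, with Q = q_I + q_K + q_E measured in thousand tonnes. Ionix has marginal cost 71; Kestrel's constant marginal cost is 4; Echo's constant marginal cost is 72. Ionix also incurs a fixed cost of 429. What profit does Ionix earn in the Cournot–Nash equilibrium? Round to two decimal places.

Ionix's profit: π_I = (232 - Q)q_I - (71q_I). Setting ∂π_I/∂q_I = 0: 161 - 2q_I - (q_K + q_E) = 0.
Kestrel's first-order condition: 228 - 2q_K - (q_I + q_E) = 0.
Echo's first-order condition: 160 - 2q_E - (q_I + q_K) = 0.
Adding the 3 conditions: 549 − 2Q − 2Q = 0, i.e. Q = 549/4.
Back-substituting: q_I = (161 − 549/4) = 95/4, q_K = (228 − 549/4) = 363/4, q_E = (160 − 549/4) = 91/4.
Price P = 232 - 549/4 = 379/4.
Ionix's profit: (379/4 - 71)·(95/4) - 429 = 135.0625.

135.06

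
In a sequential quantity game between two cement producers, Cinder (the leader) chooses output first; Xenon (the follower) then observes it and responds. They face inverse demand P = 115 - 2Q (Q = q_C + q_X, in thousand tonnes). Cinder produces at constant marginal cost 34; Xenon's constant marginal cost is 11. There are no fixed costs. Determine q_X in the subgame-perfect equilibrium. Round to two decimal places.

18.75

The follower Xenon best-responds to any q_C: π_X = (115 - 2Q)q_X - 11q_X.
Follower FOC: 104 - 2q_C - 4q_X = 0, so q_X(q_C) = (104 - 2q_C)/4.
The leader anticipates this reaction. Substituting into P = 115 - 2Q gives P = 63 - q_C, so π_C = (63 - q_C)q_C - 34q_C.
The leader's first-order condition 29 - 2q_C = 0 yields q_C = 29/2.
Then q_X = (104 - 2·(29/2))/4 = 75/4.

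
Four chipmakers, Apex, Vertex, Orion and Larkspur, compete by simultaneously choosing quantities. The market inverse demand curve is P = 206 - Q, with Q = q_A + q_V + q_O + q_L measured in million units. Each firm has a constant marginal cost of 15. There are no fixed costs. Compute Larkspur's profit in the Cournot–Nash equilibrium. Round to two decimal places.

Each firm earns π_i = (206 - Q)q_i - 15q_i.
Setting ∂π_i/∂q_i = 0 with rivals' quantities fixed: 191 - 2q_i - Σ_{j≠i} q_j = 0.
With identical firms every q_j equals q_i, so Σ_{j≠i} q_j = 3q_i and 191 = 5q_i, giving q_i = 191/5.
Price P = 206 - 764/5 = 266/5.
Larkspur's profit: (266/5 - 15)·(191/5) = 1459.2400.

1459.24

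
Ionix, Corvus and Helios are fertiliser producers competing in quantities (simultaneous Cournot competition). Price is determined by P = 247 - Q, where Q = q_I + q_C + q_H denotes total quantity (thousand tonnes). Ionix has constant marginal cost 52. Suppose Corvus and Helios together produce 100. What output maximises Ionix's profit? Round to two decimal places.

47.50

With rivals' combined output fixed at 100, Ionix's profit is π_I = (247 - 100 - q_I)q_I - (52q_I) = (147 - q_I)q_I - (52q_I).
∂π_I/∂q_I = 95 - 2q_I = 0, so q_I = 95/2.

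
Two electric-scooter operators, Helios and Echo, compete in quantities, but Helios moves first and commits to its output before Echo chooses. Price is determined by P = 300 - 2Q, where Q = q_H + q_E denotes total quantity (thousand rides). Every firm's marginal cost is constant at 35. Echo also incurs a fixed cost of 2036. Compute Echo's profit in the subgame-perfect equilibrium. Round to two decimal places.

The follower Echo best-responds to any q_H: π_E = (300 - 2Q)q_E - 35q_E.
∂π_E/∂q_E = 265 - 2q_H - 4q_E = 0 gives the reaction function q_E = (265 - 2q_H)/4.
The leader anticipates this reaction. Substituting into P = 300 - 2Q gives P = 335/2 - q_H, so π_H = (335/2 - q_H)q_H - 35q_H.
Maximising: ∂π_H/∂q_H = 265/2 - 2q_H = 0, giving q_H = 265/4.
Then q_E = (265 - 2·(265/4))/4 = 265/8.
Price P = 300 - 2·(795/8) = 405/4.
Echo's profit: (405/4 - 35)·(265/8) - 2036 = 158.5313.

158.53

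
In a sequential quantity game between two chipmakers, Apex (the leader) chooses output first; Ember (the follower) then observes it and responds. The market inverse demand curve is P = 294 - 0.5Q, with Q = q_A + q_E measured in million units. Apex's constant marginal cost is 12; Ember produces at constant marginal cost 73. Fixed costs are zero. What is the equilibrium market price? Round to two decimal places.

97.75

Solve by backward induction. Given q_A, the follower Ember maximises π_E = (294 - (1/2)q_A - (1/2)q_E)q_E - 73q_E.
Follower FOC: 221 - (1/2)q_A - q_E = 0, so q_E(q_A) = (221 - (1/2)q_A).
The leader anticipates this reaction. Substituting into P = 294 - 0.5Q gives P = 367/2 - (1/4)q_A, so π_A = (367/2 - (1/4)q_A)q_A - 12q_A.
Leader FOC: 343/2 - (1/2)q_A = 0, so q_A = 343.
Then q_E = (221 - (1/2)·343) = 99/2.
Total output Q = 785/2, so price P = 294 - (1/2)·(785/2) = 391/4.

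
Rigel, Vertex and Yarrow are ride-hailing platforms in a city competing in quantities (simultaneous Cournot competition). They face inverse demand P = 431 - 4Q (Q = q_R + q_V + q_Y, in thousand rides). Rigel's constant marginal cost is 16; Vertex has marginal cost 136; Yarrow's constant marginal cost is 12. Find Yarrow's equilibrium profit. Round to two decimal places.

4675.14

Rigel's profit: π_R = (431 - 4Q)q_R - (16q_R). Setting ∂π_R/∂q_R = 0: 415 - 8q_R - 4(q_V + q_Y) = 0.
Vertex's profit: π_V = (431 - 4Q)q_V - (136q_V). Setting ∂π_V/∂q_V = 0: 295 - 8q_V - 4(q_R + q_Y) = 0.
Yarrow's first-order condition: 419 - 8q_Y - 4(q_R + q_V) = 0.
Adding the 3 first-order conditions: 1129 − 16Q = 0, so Q = 1129/16.
Back-substituting: q_R = (415 − 1129/4)/4 = 531/16, q_V = (295 − 1129/4)/4 = 51/16, q_Y = (419 − 1129/4)/4 = 547/16.
Price P = 431 - 4·(1129/16) = 595/4.
Yarrow's profit: (595/4 - 12)·(547/16) = 4675.1406.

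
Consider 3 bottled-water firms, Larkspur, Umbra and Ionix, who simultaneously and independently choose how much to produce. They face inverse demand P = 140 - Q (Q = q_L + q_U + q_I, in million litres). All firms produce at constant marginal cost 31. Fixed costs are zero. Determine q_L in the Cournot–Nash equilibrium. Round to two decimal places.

27.25

Each firm earns π_i = (140 - Q)q_i - 31q_i.
First-order condition (treating rivals' output as given): 109 - 2q_i - Σ_{j≠i} q_j = 0.
With identical firms every q_j equals q_i, so Σ_{j≠i} q_j = 2q_i and 109 = 4q_i, giving q_i = 109/4.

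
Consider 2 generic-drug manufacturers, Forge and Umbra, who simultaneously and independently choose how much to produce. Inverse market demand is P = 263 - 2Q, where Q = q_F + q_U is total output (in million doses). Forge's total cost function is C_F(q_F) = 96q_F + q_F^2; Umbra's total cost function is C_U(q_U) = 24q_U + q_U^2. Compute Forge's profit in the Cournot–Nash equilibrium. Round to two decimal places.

804.42

Forge's profit: π_F = (263 - 2Q)q_F - (96q_F + q_F²). Setting ∂π_F/∂q_F = 0: 167 - 6q_F - 2(q_U) = 0.
Umbra's profit: π_U = (263 - 2Q)q_U - (24q_U + q_U²). Setting ∂π_U/∂q_U = 0: 239 - 6q_U - 2(q_F) = 0.
Rearranging gives the reaction functions q_F = (167 - 2q_U)/6 and q_U = (239 - 2q_F)/6.
Substituting one into the other gives q_F = 131/8 and q_U = 275/8.
Price P = 263 - 2·(203/4) = 323/2.
Forge's profit: (323/2)·(131/8) - 96·(131/8) - (131/8)² = 804.4219.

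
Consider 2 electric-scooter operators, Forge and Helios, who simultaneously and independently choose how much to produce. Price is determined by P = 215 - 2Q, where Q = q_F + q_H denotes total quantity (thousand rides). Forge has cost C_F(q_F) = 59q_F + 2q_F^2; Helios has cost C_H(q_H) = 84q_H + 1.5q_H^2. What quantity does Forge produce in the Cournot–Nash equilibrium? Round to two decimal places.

15.96

Forge's profit: π_F = (215 - 2Q)q_F - (59q_F + 2q_F²). Setting ∂π_F/∂q_F = 0: 156 - 8q_F - 2(q_H) = 0.
Helios's profit: π_H = (215 - 2Q)q_H - (84q_H + (3/2)q_H²). Setting ∂π_H/∂q_H = 0: 131 - 7q_H - 2(q_F) = 0.
Rearranging gives the reaction functions q_F = (156 - 2q_H)/8 and q_H = (131 - 2q_F)/7.
Substituting one into the other gives q_F = 415/26 and q_H = 184/13.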